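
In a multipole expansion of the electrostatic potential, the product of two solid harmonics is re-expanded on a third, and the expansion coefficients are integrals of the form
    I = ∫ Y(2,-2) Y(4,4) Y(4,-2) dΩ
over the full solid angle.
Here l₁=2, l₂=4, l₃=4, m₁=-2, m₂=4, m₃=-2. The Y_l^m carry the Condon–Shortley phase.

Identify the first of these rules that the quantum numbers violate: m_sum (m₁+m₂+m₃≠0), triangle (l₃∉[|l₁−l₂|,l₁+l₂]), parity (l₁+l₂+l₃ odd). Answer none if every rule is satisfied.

none

azimuthal sum: -2 + 4 − 2 = 0  ✓
2 ≤ 4 ≤ 6 (triangle on l)  ✓
L = 2 + 4 + 4 = 10 (even)  ✓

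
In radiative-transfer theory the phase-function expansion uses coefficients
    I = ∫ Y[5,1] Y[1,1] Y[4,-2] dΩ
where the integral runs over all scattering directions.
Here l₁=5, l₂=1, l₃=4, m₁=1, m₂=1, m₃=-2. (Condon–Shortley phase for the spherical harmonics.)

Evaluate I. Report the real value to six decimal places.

-0.120286

Checks pass: Σm=0; 10 even; l₃=4∈[4,6].
(2·5+1)(2·1+1)(2·4+1) = 297
Δ: 2! 8! 0! / 11! → 1/495
sum: t=1:−1/576 = -1/576
3j²(5 1 4; 0 0 0) = Δ·Π!·Σ² = 5/99  (sign -1)
sum: t=2:+1/2880 = 1/2880
3j²(5 1 4; 1 1 -2) = Δ·Π!·Σ² = 2/165  (sign +1)
combine: 4πI² = 297·5/99·2/165 = 2/11
take √, sign -1: I = -0.12028562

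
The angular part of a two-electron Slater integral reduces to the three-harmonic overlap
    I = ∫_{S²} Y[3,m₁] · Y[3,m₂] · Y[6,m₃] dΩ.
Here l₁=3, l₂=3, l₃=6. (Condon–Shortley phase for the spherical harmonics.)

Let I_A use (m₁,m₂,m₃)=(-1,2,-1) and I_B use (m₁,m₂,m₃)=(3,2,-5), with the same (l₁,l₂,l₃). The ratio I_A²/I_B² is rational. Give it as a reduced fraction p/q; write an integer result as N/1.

5/22

Shared (l₁,l₂,l₃)=(3,3,6): N and (l;000)² cancel in I_A²/I_B².
A: Δ = 0!·6!·6!/13! = 1/12012; Racah Σ t=0..0: t=0:+1/5760 = 1/5760; ⇒ 3j(3 3 6; -1 2 -1)² = 5/572, sgn -1
B: Δ = 0!·6!·6!/13! = 1/12012; Racah Σ t=0..0: t=0:+1/86400 = 1/86400; ⇒ 3j(3 3 6; 3 2 -5)² = 1/26, sgn -1
I_A²/I_B² = (5/572)/(1/26) = 5/22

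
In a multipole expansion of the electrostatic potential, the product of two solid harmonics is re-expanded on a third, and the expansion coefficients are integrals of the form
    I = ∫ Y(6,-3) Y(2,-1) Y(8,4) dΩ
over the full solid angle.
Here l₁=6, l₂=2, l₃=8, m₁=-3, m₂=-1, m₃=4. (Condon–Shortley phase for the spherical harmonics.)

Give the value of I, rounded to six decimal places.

0.251742

m-sum 0 ✓  L=16 even ✓  4≤8≤8 ✓
Π(2lᵢ+1) = 13×5×17 = 1105
triangle coeff Δ(6,2,8) = 1/30940
Σ_t [0,0]: t=0:+1/2073600 = 1/2073600
(3j)²=28/1105 [(6 2 8; 0 0 0)], sign=+1
Σ_t [0,0]: t=0:+1/13063680 = 1/13063680
(3j)²=44/1547 [(6 2 8; -3 -1 4)], sign=+1
⇒ 4πI² = 176/221
I = (+1)√(176/221/(4π)) = 0.25174176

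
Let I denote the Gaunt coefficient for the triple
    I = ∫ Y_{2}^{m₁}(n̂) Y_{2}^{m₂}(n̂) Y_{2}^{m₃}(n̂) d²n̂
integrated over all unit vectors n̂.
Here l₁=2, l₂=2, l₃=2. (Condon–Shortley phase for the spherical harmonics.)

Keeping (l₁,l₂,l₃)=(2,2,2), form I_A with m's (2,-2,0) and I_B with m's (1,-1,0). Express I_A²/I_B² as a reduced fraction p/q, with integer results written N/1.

Same 2,2,2: normalisation and zero-m 3j drop out of the ratio.
A: Δ: 2! 2! 2! / 7! → 1/630; sum: t=0:+1/8 = 1/8; 3j²(2 2 2; 2 -2 0) = Δ·Π!·Σ² = 2/35  (sign +1)
B: Δ: 2! 2! 2! / 7! → 1/630; sum: t=0:+1/2 t=1:−1/4 = 1/4; 3j²(2 2 2; 1 -1 0) = Δ·Π!·Σ² = 1/70  (sign +1)
I_A²/I_B² = (2/35)/(1/70) = 4/1

4/1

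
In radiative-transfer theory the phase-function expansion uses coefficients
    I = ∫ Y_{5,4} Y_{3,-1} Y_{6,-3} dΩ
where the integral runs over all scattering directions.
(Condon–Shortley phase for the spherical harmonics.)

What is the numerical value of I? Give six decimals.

Checks pass: Σm=0; 14 even; l₃=6∈[2,8].
(2·5+1)(2·3+1)(2·6+1) = 1001
Δ: 2! 8! 4! / 15! → 1/675675
sum: t=0:+1/8640 t=1:−1/2304 t=2:+1/8640 = -7/34560
3j²(5 3 6; 0 0 0) = Δ·Π!·Σ² = 7/429  (sign -1)
sum: t=0:+1/40320 t=1:−1/241920 = 1/48384
3j²(5 3 6; 4 -1 -3) = Δ·Π!·Σ² = 24/1001  (sign -1)
combine: 4πI² = 1001·7/429·24/1001 = 56/143
take √, sign +1: I = 0.17653103

0.176531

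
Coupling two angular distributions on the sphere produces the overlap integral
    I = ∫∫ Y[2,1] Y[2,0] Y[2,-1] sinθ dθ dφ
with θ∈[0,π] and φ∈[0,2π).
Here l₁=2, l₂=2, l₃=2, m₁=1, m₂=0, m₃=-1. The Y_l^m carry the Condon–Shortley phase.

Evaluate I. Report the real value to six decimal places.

Rules hold: Σm=0, L=6 even, 0≤2≤4.
N = 5·5·5 = 125
Δ = 2!·2!·2!/7! = 1/630
Racah Σ t=0..2: t=0:+1/8 t=1:−1/1 t=2:+1/8 = -3/4
⇒ 3j(2 2 2; 0 0 0)² = 2/35, sgn -1
Racah Σ t=0..1: t=0:+1/4 t=1:−1/2 = -1/4
⇒ 3j(2 2 2; 1 0 -1)² = 1/70, sgn +1
4πI² = N·(3j₀)²·(3jₘ)² = 5/49
I = -1·√(0.102041/4π) = -0.09011188

-0.090112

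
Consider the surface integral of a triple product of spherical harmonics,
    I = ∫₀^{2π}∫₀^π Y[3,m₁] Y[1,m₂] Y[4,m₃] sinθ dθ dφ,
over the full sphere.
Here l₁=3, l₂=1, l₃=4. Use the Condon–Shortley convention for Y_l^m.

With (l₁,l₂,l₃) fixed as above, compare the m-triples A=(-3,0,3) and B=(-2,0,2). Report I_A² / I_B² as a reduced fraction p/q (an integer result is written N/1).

Shared (l₁,l₂,l₃)=(3,1,4): N and (l;000)² cancel in I_A²/I_B².
A: Δ = 0!·6!·2!/9! = 1/252; Racah Σ t=0..0: t=0:+1/720 = 1/720; ⇒ 3j(3 1 4; -3 0 3)² = 1/36, sgn -1
B: Δ = 0!·6!·2!/9! = 1/252; Racah Σ t=0..0: t=0:+1/120 = 1/120; ⇒ 3j(3 1 4; -2 0 2)² = 1/21, sgn +1
I_A²/I_B² = (1/36)/(1/21) = 7/12

7/12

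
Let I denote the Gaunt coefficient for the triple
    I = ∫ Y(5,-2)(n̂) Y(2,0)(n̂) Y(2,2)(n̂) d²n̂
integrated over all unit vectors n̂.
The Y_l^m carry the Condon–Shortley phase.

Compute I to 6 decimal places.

|5−2|≤2≤5+2 violated ⇒ I = 0

0.000000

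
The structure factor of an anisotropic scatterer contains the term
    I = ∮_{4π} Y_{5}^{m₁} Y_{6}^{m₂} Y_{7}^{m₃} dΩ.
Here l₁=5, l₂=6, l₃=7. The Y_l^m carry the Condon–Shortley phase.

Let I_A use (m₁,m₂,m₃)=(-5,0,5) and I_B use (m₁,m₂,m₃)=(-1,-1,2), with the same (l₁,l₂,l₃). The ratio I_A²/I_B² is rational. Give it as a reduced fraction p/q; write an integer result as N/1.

Same 5,6,7: normalisation and zero-m 3j drop out of the ratio.
A: Δ: 4! 6! 8! / 19! → 1/174594420; sum: t=4:+1/24883200 = 1/24883200; 3j²(5 6 7; -5 0 5) = Δ·Π!·Σ² = 70/4199  (sign +1)
B: Δ: 4! 6! 8! / 19! → 1/174594420; sum: t=0:+1/12441600 t=1:−1/414720 t=2:+1/138240 t=3:−1/311040 t=4:+1/5806080 = 1/537600; 3j²(5 6 7; -1 -1 2) = Δ·Π!·Σ² = 2916/323323  (sign -1)
I_A²/I_B² = (70/4199)/(2916/323323) = 2695/1458

2695/1458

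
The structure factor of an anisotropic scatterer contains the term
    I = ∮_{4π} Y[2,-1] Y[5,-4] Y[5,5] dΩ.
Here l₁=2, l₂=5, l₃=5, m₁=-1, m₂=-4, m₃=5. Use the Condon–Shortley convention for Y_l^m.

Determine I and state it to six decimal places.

-0.187924

Checks pass: Σm=0; 12 even; l₃=5∈[3,7].
(2·2+1)(2·5+1)(2·5+1) = 605
Δ: 2! 2! 8! / 13! → 1/38610
sum: t=0:+1/2880 t=1:−1/576 t=2:+1/2880 = -1/960
3j²(2 5 5; 0 0 0) = Δ·Π!·Σ² = 10/429  (sign +1)
sum: t=1:−1/80640 = -1/80640
3j²(2 5 5; -1 -4 5) = Δ·Π!·Σ² = 9/286  (sign -1)
combine: 4πI² = 605·10/429·9/286 = 75/169
take √, sign -1: I = -0.18792404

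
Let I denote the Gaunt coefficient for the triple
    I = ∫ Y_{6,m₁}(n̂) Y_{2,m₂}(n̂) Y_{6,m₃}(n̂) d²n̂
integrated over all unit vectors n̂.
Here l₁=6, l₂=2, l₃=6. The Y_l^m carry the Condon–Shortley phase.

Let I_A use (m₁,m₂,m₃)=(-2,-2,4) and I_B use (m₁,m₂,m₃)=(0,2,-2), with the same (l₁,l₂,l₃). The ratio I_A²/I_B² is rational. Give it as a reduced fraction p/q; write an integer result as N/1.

9/14

l's match ⇒ only the (l;m) 3-j factors differ between A and B.
A: triangle coeff Δ(6,2,6) = 1/90090; Σ_t [0,0]: t=0:+1/322560 = 1/322560; (3j)²=18/1001 [(6 2 6; -2 -2 4)], sign=+1
B: triangle coeff Δ(6,2,6) = 1/90090; Σ_t [2,2]: t=2:+1/69120 = 1/69120; (3j)²=4/143 [(6 2 6; 0 2 -2)], sign=+1
I_A²/I_B² = (18/1001)/(4/143) = 9/14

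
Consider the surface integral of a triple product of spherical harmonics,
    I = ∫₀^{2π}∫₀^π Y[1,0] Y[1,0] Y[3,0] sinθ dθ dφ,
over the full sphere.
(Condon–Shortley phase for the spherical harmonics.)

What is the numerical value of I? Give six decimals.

triangle: need 0≤l₃≤2, have 3; I=0

0.000000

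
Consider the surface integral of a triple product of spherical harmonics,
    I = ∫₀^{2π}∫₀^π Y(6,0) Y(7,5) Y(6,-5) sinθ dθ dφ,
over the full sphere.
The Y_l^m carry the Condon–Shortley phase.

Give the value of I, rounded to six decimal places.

Σlᵢ=19 odd — θ-integrand is odd under cosθ→−cosθ; I=0

0.000000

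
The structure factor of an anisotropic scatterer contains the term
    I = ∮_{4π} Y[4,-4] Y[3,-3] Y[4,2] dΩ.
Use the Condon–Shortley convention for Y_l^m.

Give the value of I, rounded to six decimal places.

0.000000

-4 − 3 + 2 = -5 ≠ 0: azimuthal integral kills it; I = 0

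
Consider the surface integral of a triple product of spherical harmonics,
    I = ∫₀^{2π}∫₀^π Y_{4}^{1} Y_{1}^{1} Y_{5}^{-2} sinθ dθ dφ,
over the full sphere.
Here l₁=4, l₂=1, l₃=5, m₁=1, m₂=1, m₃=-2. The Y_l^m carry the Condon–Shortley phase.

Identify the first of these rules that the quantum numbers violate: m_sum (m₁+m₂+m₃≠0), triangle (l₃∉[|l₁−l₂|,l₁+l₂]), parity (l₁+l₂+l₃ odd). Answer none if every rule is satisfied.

m₁+m₂+m₃ = 1 + 1 − 2 = 0  ✓
triangle: |4−1|=3 ≤ l₃=5 ≤ 4+1=5  ✓
parity: l₁+l₂+l₃ = 10 is even  ✓

none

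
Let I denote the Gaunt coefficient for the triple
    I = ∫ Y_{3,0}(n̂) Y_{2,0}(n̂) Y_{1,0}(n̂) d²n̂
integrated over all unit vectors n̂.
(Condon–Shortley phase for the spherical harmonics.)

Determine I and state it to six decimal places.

Checks pass: Σm=0; 6 even; l₃=1∈[1,5].
(2·3+1)(2·2+1)(2·1+1) = 105
Δ: 4! 2! 0! / 7! → 1/105
sum: t=2:+1/4 = 1/4
3j²(3 2 1; 0 0 0) = Δ·Π!·Σ² = 3/35  (sign -1)
(m-triple is (0,0,0) — same symbol as above.)
combine: 4πI² = 105·3/35·3/35 = 27/35
take √, sign +1: I = 0.24776670

0.247767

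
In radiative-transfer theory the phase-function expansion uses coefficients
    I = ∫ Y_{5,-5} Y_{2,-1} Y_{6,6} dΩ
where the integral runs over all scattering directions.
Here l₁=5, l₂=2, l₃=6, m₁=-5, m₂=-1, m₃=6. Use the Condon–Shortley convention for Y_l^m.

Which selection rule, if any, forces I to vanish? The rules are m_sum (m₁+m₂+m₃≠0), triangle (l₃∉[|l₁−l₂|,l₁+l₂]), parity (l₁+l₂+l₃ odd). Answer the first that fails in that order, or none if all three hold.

parity

m₁+m₂+m₃ = -5 − 1 + 6 = 0  ✓
triangle: |5−2|=3 ≤ l₃=6 ≤ 5+2=7  ✓
parity: l₁+l₂+l₃ = 13 is odd  ✗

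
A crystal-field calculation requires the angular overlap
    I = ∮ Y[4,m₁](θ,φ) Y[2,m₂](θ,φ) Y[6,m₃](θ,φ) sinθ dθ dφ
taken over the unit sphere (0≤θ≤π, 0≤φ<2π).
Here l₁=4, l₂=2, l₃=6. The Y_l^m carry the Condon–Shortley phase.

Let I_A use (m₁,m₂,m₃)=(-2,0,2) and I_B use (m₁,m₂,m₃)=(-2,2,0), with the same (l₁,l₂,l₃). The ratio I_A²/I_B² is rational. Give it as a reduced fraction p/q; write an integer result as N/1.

Same 4,2,6: normalisation and zero-m 3j drop out of the ratio.
A: Δ: 0! 8! 4! / 13! → 1/6435; sum: t=0:+1/5760 = 1/5760; 3j²(4 2 6; -2 0 2) = Δ·Π!·Σ² = 56/2145  (sign +1)
B: Δ: 0! 8! 4! / 13! → 1/6435; sum: t=0:+1/34560 = 1/34560; 3j²(4 2 6; -2 2 0) = Δ·Π!·Σ² = 1/429  (sign +1)
I_A²/I_B² = (56/2145)/(1/429) = 56/5

56/5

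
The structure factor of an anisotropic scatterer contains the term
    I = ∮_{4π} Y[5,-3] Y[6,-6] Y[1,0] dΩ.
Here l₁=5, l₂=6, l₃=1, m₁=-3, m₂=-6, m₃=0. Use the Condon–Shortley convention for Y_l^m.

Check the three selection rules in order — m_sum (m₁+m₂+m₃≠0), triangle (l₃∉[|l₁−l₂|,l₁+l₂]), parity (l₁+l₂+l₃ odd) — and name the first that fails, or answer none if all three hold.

m_sum

azimuthal sum: -3 − 6 + 0 = -9  ✗
1 ≤ 1 ≤ 11 (triangle on l)
L = 5 + 6 + 1 = 12 (even)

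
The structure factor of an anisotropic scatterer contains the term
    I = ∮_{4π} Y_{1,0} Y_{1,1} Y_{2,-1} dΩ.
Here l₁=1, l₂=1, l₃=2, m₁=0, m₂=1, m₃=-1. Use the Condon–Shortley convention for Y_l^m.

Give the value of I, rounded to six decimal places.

Checks pass: Σm=0; 4 even; l₃=2∈[0,2].
(2·1+1)(2·1+1)(2·2+1) = 45
Δ: 0! 2! 2! / 5! → 1/30
sum: t=0:+1/1 = 1/1
3j²(1 1 2; 0 0 0) = Δ·Π!·Σ² = 2/15  (sign +1)
sum: t=0:+1/2 = 1/2
3j²(1 1 2; 0 1 -1) = Δ·Π!·Σ² = 1/10  (sign -1)
combine: 4πI² = 45·2/15·1/10 = 3/5
take √, sign -1: I = -0.21850969

-0.218510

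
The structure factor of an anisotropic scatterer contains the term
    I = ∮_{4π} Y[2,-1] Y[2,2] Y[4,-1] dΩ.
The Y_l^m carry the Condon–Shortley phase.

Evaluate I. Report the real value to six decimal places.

Rules hold: Σm=0, L=8 even, 0≤4≤4.
N = 5·5·9 = 225
Δ = 0!·4!·4!/9! = 1/630
Racah Σ t=0..0: t=0:+1/16 = 1/16
⇒ 3j(2 2 4; 0 0 0)² = 2/35, sgn +1
Racah Σ t=0..0: t=0:+1/144 = 1/144
⇒ 3j(2 2 4; -1 2 -1)² = 1/126, sgn -1
4πI² = N·(3j₀)²·(3jₘ)² = 5/49
I = -1·√(0.102041/4π) = -0.09011188

-0.090112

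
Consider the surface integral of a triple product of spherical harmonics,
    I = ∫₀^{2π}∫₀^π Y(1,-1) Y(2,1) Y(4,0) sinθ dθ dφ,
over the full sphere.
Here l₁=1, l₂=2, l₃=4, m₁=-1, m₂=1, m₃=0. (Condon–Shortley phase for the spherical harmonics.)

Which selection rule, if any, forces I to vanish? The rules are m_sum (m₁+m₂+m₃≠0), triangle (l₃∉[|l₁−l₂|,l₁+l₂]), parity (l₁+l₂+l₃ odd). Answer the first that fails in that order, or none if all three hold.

azimuthal sum: -1 + 1 + 0 = 0  ✓
1 ≤ 4 ≤ 3 (triangle on l)  ✗
L = 1 + 2 + 4 = 7 (odd)

triangle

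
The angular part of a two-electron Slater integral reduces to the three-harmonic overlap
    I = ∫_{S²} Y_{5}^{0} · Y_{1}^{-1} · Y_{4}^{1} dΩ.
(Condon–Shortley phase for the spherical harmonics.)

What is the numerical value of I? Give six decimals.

m-sum 0 ✓  L=10 even ✓  4≤4≤6 ✓
Π(2lᵢ+1) = 11×3×9 = 297
triangle coeff Δ(5,1,4) = 1/495
Σ_t [1,1]: t=1:−1/576 = -1/576
(3j)²=5/99 [(5 1 4; 0 0 0)], sign=-1
Σ_t [0,0]: t=0:+1/1440 = 1/1440
(3j)²=2/99 [(5 1 4; 0 -1 1)], sign=-1
⇒ 4πI² = 10/33
I = (+1)√(10/33/(4π)) = 0.15528807

0.155288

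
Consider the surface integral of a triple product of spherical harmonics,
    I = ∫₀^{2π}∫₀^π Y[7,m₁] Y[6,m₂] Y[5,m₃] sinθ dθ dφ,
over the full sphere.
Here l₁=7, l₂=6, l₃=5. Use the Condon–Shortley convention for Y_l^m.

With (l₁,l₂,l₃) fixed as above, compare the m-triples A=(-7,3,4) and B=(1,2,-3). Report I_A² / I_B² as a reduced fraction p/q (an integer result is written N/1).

429/14

l's match ⇒ only the (l;m) 3-j factors differ between A and B.
A: triangle coeff Δ(7,6,5) = 1/174594420; Σ_t [8,8]: t=8:+1/174182400 = 1/174182400; (3j)²=21/1615 [(7 6 5; -7 3 4)], sign=-1
B: triangle coeff Δ(7,6,5) = 1/174594420; Σ_t [4,6]: t=4:+1/663552 t=5:−1/518400 t=6:+1/4147200 = -1/5529600; (3j)²=98/230945 [(7 6 5; 1 2 -3)], sign=-1
I_A²/I_B² = (21/1615)/(98/230945) = 429/14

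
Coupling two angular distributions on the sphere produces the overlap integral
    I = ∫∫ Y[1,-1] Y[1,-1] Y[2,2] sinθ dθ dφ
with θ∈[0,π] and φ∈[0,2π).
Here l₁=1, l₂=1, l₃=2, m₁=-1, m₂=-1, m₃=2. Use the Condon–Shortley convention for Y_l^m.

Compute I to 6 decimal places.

0.309019

Checks pass: Σm=0; 4 even; l₃=2∈[0,2].
(2·1+1)(2·1+1)(2·2+1) = 45
Δ: 0! 2! 2! / 5! → 1/30
sum: t=0:+1/1 = 1/1
3j²(1 1 2; 0 0 0) = Δ·Π!·Σ² = 2/15  (sign +1)
sum: t=0:+1/4 = 1/4
3j²(1 1 2; -1 -1 2) = Δ·Π!·Σ² = 1/5  (sign +1)
combine: 4πI² = 45·2/15·1/5 = 6/5
take √, sign +1: I = 0.30901936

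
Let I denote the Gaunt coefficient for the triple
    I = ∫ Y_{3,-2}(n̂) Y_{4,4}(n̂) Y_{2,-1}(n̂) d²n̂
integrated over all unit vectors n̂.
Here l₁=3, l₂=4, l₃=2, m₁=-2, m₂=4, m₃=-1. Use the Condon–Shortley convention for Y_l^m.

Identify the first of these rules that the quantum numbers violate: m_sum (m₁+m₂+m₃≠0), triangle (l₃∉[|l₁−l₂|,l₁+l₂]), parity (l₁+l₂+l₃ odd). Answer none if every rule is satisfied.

azimuthal sum: -2 + 4 − 1 = 1  ✗
1 ≤ 2 ≤ 7 (triangle on l)
L = 3 + 4 + 2 = 9 (odd)

m_sum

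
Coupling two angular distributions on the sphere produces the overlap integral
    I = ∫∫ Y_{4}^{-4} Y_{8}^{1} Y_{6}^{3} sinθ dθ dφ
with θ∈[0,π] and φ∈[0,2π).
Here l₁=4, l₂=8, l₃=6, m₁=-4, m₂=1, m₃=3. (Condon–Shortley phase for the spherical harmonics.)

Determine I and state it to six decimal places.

0.079258

Rules hold: Σm=0, L=18 even, 4≤6≤12.
N = 9·17·13 = 1989
Δ = 6!·2!·10!/19! = 1/23279256
Racah Σ t=2..4: t=2:+1/1658880 t=3:−1/518400 t=4:+1/1658880 = -1/1382400
⇒ 3j(4 8 6; 0 0 0)² = 504/46189, sgn -1
Racah Σ t=6..6: t=6:+1/43545600 = 1/43545600
⇒ 3j(4 8 6; -4 1 3)² = 168/46189, sgn -1
4πI² = N·(3j₀)²·(3jₘ)² = 762048/9653501
I = +1·√(0.0789401/4π) = 0.07925813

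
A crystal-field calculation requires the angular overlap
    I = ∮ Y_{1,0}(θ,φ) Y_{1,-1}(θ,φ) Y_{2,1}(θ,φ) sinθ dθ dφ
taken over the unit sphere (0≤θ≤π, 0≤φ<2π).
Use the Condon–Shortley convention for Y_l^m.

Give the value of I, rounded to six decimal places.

-0.218510

m-sum 0 ✓  L=4 even ✓  0≤2≤2 ✓
Π(2lᵢ+1) = 3×3×5 = 45
triangle coeff Δ(1,1,2) = 1/30
Σ_t [0,0]: t=0:+1/1 = 1/1
(3j)²=2/15 [(1 1 2; 0 0 0)], sign=+1
Σ_t [0,0]: t=0:+1/2 = 1/2
(3j)²=1/10 [(1 1 2; 0 -1 1)], sign=-1
⇒ 4πI² = 3/5
I = (-1)√(3/5/(4π)) = -0.21850969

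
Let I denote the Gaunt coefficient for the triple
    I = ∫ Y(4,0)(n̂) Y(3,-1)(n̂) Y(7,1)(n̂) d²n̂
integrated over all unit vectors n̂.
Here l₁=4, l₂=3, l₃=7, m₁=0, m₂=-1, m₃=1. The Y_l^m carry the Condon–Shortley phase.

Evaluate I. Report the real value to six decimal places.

Checks pass: Σm=0; 14 even; l₃=7∈[1,7].
(2·4+1)(2·3+1)(2·7+1) = 945
Δ: 0! 8! 6! / 15! → 1/45045
sum: t=0:+1/20736 = 1/20736
3j²(4 3 7; 0 0 0) = Δ·Π!·Σ² = 35/1287  (sign -1)
sum: t=0:+1/27648 = 1/27648
3j²(4 3 7; 0 -1 1) = Δ·Π!·Σ² = 10/429  (sign +1)
combine: 4πI² = 945·35/1287·10/429 = 12250/20449
take √, sign -1: I = -0.21833687

-0.218337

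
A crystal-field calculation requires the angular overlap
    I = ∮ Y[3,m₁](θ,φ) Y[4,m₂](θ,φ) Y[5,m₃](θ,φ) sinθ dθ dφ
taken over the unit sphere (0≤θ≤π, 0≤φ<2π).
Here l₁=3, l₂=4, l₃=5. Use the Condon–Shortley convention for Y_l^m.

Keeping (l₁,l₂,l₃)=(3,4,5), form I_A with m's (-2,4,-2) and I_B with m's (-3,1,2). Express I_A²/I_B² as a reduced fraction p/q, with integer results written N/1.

28/75

Same 3,4,5: normalisation and zero-m 3j drop out of the ratio.
A: Δ: 2! 4! 6! / 13! → 1/180180; sum: t=2:+1/8640 = 1/8640; 3j²(3 4 5; -2 4 -2) = Δ·Π!·Σ² = 14/1287  (sign -1)
B: Δ: 2! 4! 6! / 13! → 1/180180; sum: t=2:+1/1728 = 1/1728; 3j²(3 4 5; -3 1 2) = Δ·Π!·Σ² = 25/858  (sign -1)
I_A²/I_B² = (14/1287)/(25/858) = 28/75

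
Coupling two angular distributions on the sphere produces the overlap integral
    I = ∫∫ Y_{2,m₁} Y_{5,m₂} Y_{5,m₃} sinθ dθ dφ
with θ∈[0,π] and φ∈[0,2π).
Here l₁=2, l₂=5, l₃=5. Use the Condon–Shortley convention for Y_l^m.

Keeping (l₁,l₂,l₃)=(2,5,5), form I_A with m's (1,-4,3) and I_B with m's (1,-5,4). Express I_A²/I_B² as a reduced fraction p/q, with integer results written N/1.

l's match ⇒ only the (l;m) 3-j factors differ between A and B.
A: triangle coeff Δ(2,5,5) = 1/38610; Σ_t [0,1]: t=0:+1/10080 t=1:−1/80640 = 1/11520; (3j)²=49/1430 [(2 5 5; 1 -4 3)], sign=+1
B: triangle coeff Δ(2,5,5) = 1/38610; Σ_t [0,0]: t=0:+1/80640 = 1/80640; (3j)²=9/286 [(2 5 5; 1 -5 4)], sign=-1
I_A²/I_B² = (49/1430)/(9/286) = 49/45

49/45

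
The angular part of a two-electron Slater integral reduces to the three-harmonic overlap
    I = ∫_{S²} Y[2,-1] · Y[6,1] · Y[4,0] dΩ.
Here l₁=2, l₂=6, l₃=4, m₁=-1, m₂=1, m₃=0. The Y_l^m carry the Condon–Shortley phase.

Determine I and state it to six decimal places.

-0.210395

Checks pass: Σm=0; 12 even; l₃=4∈[4,8].
(2·2+1)(2·6+1)(2·4+1) = 585
Δ: 4! 0! 8! / 13! → 1/6435
sum: t=2:+1/2304 = 1/2304
3j²(2 6 4; 0 0 0) = Δ·Π!·Σ² = 5/143  (sign +1)
sum: t=3:−1/3456 = -1/3456
3j²(2 6 4; -1 1 0) = Δ·Π!·Σ² = 35/1287  (sign -1)
combine: 4πI² = 585·5/143·35/1287 = 875/1573
take √, sign -1: I = -0.21039467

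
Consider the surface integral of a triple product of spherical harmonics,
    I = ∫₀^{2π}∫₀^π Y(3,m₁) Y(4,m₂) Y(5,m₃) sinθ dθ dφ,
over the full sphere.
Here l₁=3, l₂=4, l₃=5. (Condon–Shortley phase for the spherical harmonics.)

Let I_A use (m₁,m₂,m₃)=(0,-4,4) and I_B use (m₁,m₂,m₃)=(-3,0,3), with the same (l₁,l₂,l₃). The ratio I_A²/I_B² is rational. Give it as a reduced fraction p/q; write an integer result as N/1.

28/25

l's match ⇒ only the (l;m) 3-j factors differ between A and B.
A: triangle coeff Δ(3,4,5) = 1/180180; Σ_t [0,0]: t=0:+1/8640 = 1/8640; (3j)²=28/715 [(3 4 5; 0 -4 4)], sign=-1
B: triangle coeff Δ(3,4,5) = 1/180180; Σ_t [2,2]: t=2:+1/2304 = 1/2304; (3j)²=5/143 [(3 4 5; -3 0 3)], sign=+1
I_A²/I_B² = (28/715)/(5/143) = 28/25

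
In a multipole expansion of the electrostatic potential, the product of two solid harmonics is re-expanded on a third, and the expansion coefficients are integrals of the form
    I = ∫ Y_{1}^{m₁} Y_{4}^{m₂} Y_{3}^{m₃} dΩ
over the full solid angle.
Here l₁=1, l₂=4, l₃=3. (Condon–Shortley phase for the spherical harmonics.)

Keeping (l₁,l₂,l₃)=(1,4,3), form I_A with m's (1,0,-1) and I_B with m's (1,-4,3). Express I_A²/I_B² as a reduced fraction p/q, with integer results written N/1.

l's match ⇒ only the (l;m) 3-j factors differ between A and B.
A: triangle coeff Δ(1,4,3) = 1/252; Σ_t [0,0]: t=0:+1/96 = 1/96; (3j)²=1/42 [(1 4 3; 1 0 -1)], sign=+1
B: triangle coeff Δ(1,4,3) = 1/252; Σ_t [0,0]: t=0:+1/1440 = 1/1440; (3j)²=1/9 [(1 4 3; 1 -4 3)], sign=+1
I_A²/I_B² = (1/42)/(1/9) = 3/14

3/14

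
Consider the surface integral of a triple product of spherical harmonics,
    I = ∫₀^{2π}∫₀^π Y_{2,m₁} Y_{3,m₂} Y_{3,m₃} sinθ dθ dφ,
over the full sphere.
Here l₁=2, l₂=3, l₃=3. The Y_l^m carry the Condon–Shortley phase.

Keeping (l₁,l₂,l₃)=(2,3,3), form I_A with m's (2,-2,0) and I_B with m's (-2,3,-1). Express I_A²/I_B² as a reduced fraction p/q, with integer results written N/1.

2/1

Same 2,3,3: normalisation and zero-m 3j drop out of the ratio.
A: Δ: 2! 2! 4! / 9! → 1/3780; sum: t=0:+1/24 = 1/24; 3j²(2 3 3; 2 -2 0) = Δ·Π!·Σ² = 1/21  (sign -1)
B: Δ: 2! 2! 4! / 9! → 1/3780; sum: t=2:+1/96 = 1/96; 3j²(2 3 3; -2 3 -1) = Δ·Π!·Σ² = 1/42  (sign +1)
I_A²/I_B² = (1/21)/(1/42) = 2/1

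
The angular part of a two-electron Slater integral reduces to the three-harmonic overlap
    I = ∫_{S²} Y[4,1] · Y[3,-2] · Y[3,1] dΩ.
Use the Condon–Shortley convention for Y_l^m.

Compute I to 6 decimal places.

Checks pass: Σm=0; 10 even; l₃=3∈[1,7].
(2·4+1)(2·3+1)(2·3+1) = 441
Δ: 4! 4! 2! / 11! → 1/34650
sum: t=1:−1/72 t=2:+1/16 t=3:−1/72 = 5/144
3j²(4 3 3; 0 0 0) = Δ·Π!·Σ² = 2/77  (sign -1)
sum: t=0:+1/144 t=1:−1/48 = -1/72
3j²(4 3 3; 1 -2 1) = Δ·Π!·Σ² = 16/693  (sign -1)
combine: 4πI² = 441·2/77·16/693 = 32/121
take √, sign +1: I = 0.14506992

0.145070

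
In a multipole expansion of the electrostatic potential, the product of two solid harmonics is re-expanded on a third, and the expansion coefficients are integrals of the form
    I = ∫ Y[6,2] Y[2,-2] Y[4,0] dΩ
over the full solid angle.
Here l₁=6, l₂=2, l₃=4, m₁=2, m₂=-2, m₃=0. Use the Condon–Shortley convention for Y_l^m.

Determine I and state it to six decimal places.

0.133065

m-sum 0 ✓  L=12 even ✓  4≤4≤8 ✓
Π(2lᵢ+1) = 13×5×9 = 585
triangle coeff Δ(6,2,4) = 1/6435
Σ_t [2,2]: t=2:+1/2304 = 1/2304
(3j)²=5/143 [(6 2 4; 0 0 0)], sign=+1
Σ_t [0,0]: t=0:+1/13824 = 1/13824
(3j)²=14/1287 [(6 2 4; 2 -2 0)], sign=+1
⇒ 4πI² = 350/1573
I = (+1)√(350/1573/(4π)) = 0.13306527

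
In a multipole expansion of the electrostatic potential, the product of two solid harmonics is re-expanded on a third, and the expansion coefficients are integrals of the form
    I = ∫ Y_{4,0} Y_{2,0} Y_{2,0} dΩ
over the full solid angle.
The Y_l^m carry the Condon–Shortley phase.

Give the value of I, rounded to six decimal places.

Checks pass: Σm=0; 8 even; l₃=2∈[2,6].
(2·4+1)(2·2+1)(2·2+1) = 225
Δ: 4! 4! 0! / 9! → 1/630
sum: t=2:+1/16 = 1/16
3j²(4 2 2; 0 0 0) = Δ·Π!·Σ² = 2/35  (sign +1)
(m-triple is (0,0,0) — same symbol as above.)
combine: 4πI² = 225·2/35·2/35 = 36/49
take √, sign +1: I = 0.24179554

0.241796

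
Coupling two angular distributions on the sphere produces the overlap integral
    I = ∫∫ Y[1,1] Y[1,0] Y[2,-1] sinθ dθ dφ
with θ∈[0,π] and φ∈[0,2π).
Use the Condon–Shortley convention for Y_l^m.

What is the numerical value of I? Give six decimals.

-0.218510

m-sum 0 ✓  L=4 even ✓  0≤2≤2 ✓
Π(2lᵢ+1) = 3×3×5 = 45
triangle coeff Δ(1,1,2) = 1/30
Σ_t [0,0]: t=0:+1/1 = 1/1
(3j)²=2/15 [(1 1 2; 0 0 0)], sign=+1
Σ_t [0,0]: t=0:+1/2 = 1/2
(3j)²=1/10 [(1 1 2; 1 0 -1)], sign=-1
⇒ 4πI² = 3/5
I = (-1)√(3/5/(4π)) = -0.21850969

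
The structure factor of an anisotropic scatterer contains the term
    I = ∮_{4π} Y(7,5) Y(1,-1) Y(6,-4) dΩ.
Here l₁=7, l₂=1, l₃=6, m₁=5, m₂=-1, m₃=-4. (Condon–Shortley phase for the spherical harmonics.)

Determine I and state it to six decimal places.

-0.284256

m-sum 0 ✓  L=14 even ✓  6≤6≤8 ✓
Π(2lᵢ+1) = 15×3×13 = 585
triangle coeff Δ(7,1,6) = 1/1365
Σ_t [1,1]: t=1:−1/518400 = -1/518400
(3j)²=7/195 [(7 1 6; 0 0 0)], sign=-1
Σ_t [0,0]: t=0:+1/14515200 = 1/14515200
(3j)²=22/455 [(7 1 6; 5 -1 -4)], sign=+1
⇒ 4πI² = 66/65
I = (-1)√(66/65/(4π)) = -0.28425647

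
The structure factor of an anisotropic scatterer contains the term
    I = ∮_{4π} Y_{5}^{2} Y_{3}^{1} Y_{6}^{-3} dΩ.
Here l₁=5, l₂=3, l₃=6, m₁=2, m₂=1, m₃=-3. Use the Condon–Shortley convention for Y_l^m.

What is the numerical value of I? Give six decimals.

-0.152880

m-sum 0 ✓  L=14 even ✓  2≤6≤8 ✓
Π(2lᵢ+1) = 11×7×13 = 1001
triangle coeff Δ(5,3,6) = 1/675675
Σ_t [0,2]: t=0:+1/8640 t=1:−1/2304 t=2:+1/8640 = -7/34560
(3j)²=7/429 [(5 3 6; 0 0 0)], sign=-1
Σ_t [0,2]: t=0:+1/34560 t=1:−1/8640 t=2:+1/40320 = -1/16128
(3j)²=18/1001 [(5 3 6; 2 1 -3)], sign=+1
⇒ 4πI² = 42/143
I = (-1)√(42/143/(4π)) = -0.15288036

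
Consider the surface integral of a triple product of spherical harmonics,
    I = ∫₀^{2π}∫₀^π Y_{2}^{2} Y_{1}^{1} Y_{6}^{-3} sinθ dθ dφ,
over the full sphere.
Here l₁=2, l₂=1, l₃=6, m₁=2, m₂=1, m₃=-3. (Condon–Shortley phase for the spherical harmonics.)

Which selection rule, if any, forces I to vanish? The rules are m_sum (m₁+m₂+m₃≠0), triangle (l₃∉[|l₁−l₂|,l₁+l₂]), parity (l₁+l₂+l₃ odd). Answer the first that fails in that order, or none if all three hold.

azimuthal sum: 2 + 1 − 3 = 0  ✓
1 ≤ 6 ≤ 3 (triangle on l)  ✗
L = 2 + 1 + 6 = 9 (odd)

triangle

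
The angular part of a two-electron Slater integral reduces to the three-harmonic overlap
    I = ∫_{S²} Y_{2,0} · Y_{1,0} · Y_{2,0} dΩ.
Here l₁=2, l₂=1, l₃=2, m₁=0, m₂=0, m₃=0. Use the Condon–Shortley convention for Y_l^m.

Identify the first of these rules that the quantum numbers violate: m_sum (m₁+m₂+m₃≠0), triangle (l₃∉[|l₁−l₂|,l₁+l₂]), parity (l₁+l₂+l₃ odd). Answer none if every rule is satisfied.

parity

azimuthal sum: 0 + 0 + 0 = 0  ✓
1 ≤ 2 ≤ 3 (triangle on l)  ✓
L = 2 + 1 + 2 = 5 (odd)  ✗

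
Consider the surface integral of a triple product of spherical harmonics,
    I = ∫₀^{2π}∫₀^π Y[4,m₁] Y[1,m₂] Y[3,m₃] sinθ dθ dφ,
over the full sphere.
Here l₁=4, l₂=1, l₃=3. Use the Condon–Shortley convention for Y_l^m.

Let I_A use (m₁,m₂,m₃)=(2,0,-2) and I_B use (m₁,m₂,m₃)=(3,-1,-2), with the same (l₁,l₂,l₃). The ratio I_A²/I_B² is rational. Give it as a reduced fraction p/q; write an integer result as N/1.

4/7

Same 4,1,3: normalisation and zero-m 3j drop out of the ratio.
A: Δ: 2! 6! 0! / 9! → 1/252; sum: t=1:−1/120 = -1/120; 3j²(4 1 3; 2 0 -2) = Δ·Π!·Σ² = 1/21  (sign +1)
B: Δ: 2! 6! 0! / 9! → 1/252; sum: t=0:+1/240 = 1/240; 3j²(4 1 3; 3 -1 -2) = Δ·Π!·Σ² = 1/12  (sign -1)
I_A²/I_B² = (1/21)/(1/12) = 4/7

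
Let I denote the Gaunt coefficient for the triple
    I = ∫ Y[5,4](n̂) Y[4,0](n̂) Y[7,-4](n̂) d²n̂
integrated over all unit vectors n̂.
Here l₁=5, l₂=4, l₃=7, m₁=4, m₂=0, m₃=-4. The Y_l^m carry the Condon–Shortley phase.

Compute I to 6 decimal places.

Rules hold: Σm=0, L=16 even, 1≤7≤9.
N = 11·9·15 = 1485
Δ = 2!·8!·6!/17! = 1/6126120
Racah Σ t=0..2: t=0:+1/69120 t=1:−1/20736 t=2:+1/69120 = -1/51840
⇒ 3j(5 4 7; 0 0 0)² = 280/21879, sgn +1
Racah Σ t=0..1: t=0:+1/483840 t=1:−1/1451520 = 1/725760
⇒ 3j(5 4 7; 4 0 -4)² = 24/1547, sgn -1
4πI² = N·(3j₀)²·(3jₘ)² = 14400/48841
I = -1·√(0.294834/4π) = -0.15317364

-0.153174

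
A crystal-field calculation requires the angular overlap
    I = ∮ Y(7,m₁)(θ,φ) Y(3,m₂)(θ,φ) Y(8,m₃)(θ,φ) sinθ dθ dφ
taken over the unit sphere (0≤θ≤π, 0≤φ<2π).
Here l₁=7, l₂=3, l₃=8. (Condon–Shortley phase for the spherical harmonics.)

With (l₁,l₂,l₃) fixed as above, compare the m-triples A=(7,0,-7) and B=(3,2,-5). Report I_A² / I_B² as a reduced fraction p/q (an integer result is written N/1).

1911/352

l's match ⇒ only the (l;m) 3-j factors differ between A and B.
A: triangle coeff Δ(7,3,8) = 1/5290740; Σ_t [0,0]: t=0:+1/5748019200 = 1/5748019200; (3j)²=91/3876 [(7 3 8; 7 0 -7)], sign=-1
B: triangle coeff Δ(7,3,8) = 1/5290740; Σ_t [1,2]: t=1:−1/52254720 t=2:+1/87091200 = -1/130636800; (3j)²=88/20349 [(7 3 8; 3 2 -5)], sign=+1
I_A²/I_B² = (91/3876)/(88/20349) = 1911/352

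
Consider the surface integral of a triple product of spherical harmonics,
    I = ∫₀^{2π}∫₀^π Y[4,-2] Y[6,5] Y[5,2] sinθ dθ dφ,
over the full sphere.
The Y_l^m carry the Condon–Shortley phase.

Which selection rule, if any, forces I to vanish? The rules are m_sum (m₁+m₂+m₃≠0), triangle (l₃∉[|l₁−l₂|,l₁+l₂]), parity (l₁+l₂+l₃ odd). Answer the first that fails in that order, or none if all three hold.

Σmᵢ = 5  ✗
l₃∈[|l₁−l₂|,l₁+l₂]=[2,10], have l₃=5
Σlᵢ = 15 ⇒ odd

m_sum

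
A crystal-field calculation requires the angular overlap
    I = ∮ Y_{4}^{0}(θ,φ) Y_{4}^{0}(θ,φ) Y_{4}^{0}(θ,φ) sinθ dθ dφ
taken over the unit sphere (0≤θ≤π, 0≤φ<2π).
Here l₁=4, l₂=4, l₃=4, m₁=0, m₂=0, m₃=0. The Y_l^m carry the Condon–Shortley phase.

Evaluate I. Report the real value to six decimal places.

0.136961

Checks pass: Σm=0; 12 even; l₃=4∈[0,8].
(2·4+1)(2·4+1)(2·4+1) = 729
Δ: 4! 4! 4! / 13! → 1/450450
sum: t=0:+1/13824 t=1:−1/216 t=2:+1/64 t=3:−1/216 t=4:+1/13824 = 5/768
3j²(4 4 4; 0 0 0) = Δ·Π!·Σ² = 18/1001  (sign +1)
(m-triple is (0,0,0) — same symbol as above.)
combine: 4πI² = 729·18/1001·18/1001 = 236196/1002001
take √, sign +1: I = 0.13696111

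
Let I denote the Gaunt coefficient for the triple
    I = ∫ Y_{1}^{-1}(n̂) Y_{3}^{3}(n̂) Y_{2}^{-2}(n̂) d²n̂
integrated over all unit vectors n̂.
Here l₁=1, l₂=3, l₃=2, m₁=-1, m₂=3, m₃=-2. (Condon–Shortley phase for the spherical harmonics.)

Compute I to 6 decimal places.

-0.319865

Rules hold: Σm=0, L=6 even, 2≤2≤4.
N = 3·7·5 = 105
Δ = 2!·0!·4!/7! = 1/105
Racah Σ t=1..1: t=1:−1/4 = -1/4
⇒ 3j(1 3 2; 0 0 0)² = 3/35, sgn -1
Racah Σ t=2..2: t=2:+1/48 = 1/48
⇒ 3j(1 3 2; -1 3 -2)² = 1/7, sgn +1
4πI² = N·(3j₀)²·(3jₘ)² = 9/7
I = -1·√(1.28571/4π) = -0.31986543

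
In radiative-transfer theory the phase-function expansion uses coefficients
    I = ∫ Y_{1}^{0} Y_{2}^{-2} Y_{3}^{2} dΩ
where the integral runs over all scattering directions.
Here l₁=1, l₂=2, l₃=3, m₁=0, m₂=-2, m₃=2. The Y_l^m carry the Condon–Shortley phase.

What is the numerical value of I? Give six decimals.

Checks pass: Σm=0; 6 even; l₃=3∈[1,3].
(2·1+1)(2·2+1)(2·3+1) = 105
Δ: 0! 2! 4! / 7! → 1/105
sum: t=0:+1/4 = 1/4
3j²(1 2 3; 0 0 0) = Δ·Π!·Σ² = 3/35  (sign -1)
sum: t=0:+1/24 = 1/24
3j²(1 2 3; 0 -2 2) = Δ·Π!·Σ² = 1/21  (sign -1)
combine: 4πI² = 105·3/35·1/21 = 3/7
take √, sign +1: I = 0.18467439

0.184674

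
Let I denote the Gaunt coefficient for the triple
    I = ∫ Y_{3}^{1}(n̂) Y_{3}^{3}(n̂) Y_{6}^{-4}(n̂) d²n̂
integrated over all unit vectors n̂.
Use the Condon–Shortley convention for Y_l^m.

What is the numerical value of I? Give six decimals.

0.171787

m-sum 0 ✓  L=12 even ✓  0≤6≤6 ✓
Π(2lᵢ+1) = 7×7×13 = 637
triangle coeff Δ(3,3,6) = 1/12012
Σ_t [0,0]: t=0:+1/1296 = 1/1296
(3j)²=100/3003 [(3 3 6; 0 0 0)], sign=+1
Σ_t [0,0]: t=0:+1/34560 = 1/34560
(3j)²=5/286 [(3 3 6; 1 3 -4)], sign=+1
⇒ 4πI² = 1750/4719
I = (+1)√(1750/4719/(4π)) = 0.17178653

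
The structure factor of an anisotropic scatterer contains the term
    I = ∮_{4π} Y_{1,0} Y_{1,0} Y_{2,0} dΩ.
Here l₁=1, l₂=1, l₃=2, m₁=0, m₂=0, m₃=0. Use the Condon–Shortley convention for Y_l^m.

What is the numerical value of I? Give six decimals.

Rules hold: Σm=0, L=4 even, 0≤2≤2.
N = 3·3·5 = 45
Δ = 0!·2!·2!/5! = 1/30
Racah Σ t=0..0: t=0:+1/1 = 1/1
⇒ 3j(1 1 2; 0 0 0)² = 2/15, sgn +1
(m-triple is (0,0,0) — same symbol as above.)
4πI² = N·(3j₀)²·(3jₘ)² = 4/5
I = +1·√(0.8/4π) = 0.25231325

0.252313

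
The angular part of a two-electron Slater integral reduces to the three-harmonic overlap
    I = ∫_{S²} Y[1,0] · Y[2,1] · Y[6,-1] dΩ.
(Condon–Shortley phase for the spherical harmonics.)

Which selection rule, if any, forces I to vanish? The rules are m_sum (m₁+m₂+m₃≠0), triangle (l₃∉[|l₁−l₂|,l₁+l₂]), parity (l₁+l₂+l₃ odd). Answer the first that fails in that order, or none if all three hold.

triangle

azimuthal sum: 0 + 1 − 1 = 0  ✓
1 ≤ 6 ≤ 3 (triangle on l)  ✗
L = 1 + 2 + 6 = 9 (odd)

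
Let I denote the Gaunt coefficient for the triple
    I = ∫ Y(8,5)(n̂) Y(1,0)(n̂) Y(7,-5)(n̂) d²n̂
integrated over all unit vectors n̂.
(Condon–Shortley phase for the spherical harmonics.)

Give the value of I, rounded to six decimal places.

Checks pass: Σm=0; 16 even; l₃=7∈[7,9].
(2·8+1)(2·1+1)(2·7+1) = 765
Δ: 2! 14! 0! / 17! → 1/2040
sum: t=1:−1/25401600 = -1/25401600
3j²(8 1 7; 0 0 0) = Δ·Π!·Σ² = 8/255  (sign +1)
sum: t=1:−1/958003200 = -1/958003200
3j²(8 1 7; 5 0 -5) = Δ·Π!·Σ² = 13/680  (sign -1)
combine: 4πI² = 765·8/255·13/680 = 39/85
take √, sign -1: I = -0.19108118

-0.191081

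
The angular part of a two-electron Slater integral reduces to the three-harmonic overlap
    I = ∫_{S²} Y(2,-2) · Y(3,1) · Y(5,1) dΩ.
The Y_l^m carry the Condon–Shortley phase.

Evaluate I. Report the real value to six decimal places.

-0.092802

Rules hold: Σm=0, L=10 even, 1≤5≤5.
N = 5·7·11 = 385
Δ = 0!·4!·6!/11! = 1/2310
Racah Σ t=0..0: t=0:+1/144 = 1/144
⇒ 3j(2 3 5; 0 0 0)² = 10/231, sgn -1
Racah Σ t=0..0: t=0:+1/1152 = 1/1152
⇒ 3j(2 3 5; -2 1 1)² = 1/154, sgn +1
4πI² = N·(3j₀)²·(3jₘ)² = 25/231
I = -1·√(0.108225/4π) = -0.09280237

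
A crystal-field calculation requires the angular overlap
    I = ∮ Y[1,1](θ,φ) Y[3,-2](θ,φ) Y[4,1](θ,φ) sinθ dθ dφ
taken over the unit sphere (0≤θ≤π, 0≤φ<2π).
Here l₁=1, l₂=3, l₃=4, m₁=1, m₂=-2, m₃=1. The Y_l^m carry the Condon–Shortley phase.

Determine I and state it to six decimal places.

m-sum 0 ✓  L=8 even ✓  2≤4≤4 ✓
Π(2lᵢ+1) = 3×7×9 = 189
triangle coeff Δ(1,3,4) = 1/252
Σ_t [0,0]: t=0:+1/36 = 1/36
(3j)²=4/63 [(1 3 4; 0 0 0)], sign=+1
Σ_t [0,0]: t=0:+1/240 = 1/240
(3j)²=1/84 [(1 3 4; 1 -2 1)], sign=-1
⇒ 4πI² = 1/7
I = (-1)√(1/7/(4π)) = -0.10662181

-0.106622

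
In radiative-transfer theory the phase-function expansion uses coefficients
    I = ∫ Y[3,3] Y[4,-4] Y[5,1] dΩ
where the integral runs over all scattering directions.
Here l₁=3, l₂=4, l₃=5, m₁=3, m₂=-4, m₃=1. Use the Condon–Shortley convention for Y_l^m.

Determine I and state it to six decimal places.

0.050679

m-sum 0 ✓  L=12 even ✓  1≤5≤7 ✓
Π(2lᵢ+1) = 7×9×11 = 693
triangle coeff Δ(3,4,5) = 1/180180
Σ_t [0,2]: t=0:+1/576 t=1:−1/144 t=2:+1/576 = -1/288
(3j)²=20/1001 [(3 4 5; 0 0 0)], sign=+1
Σ_t [0,0]: t=0:+1/34560 = 1/34560
(3j)²=1/429 [(3 4 5; 3 -4 1)], sign=+1
⇒ 4πI² = 60/1859
I = (+1)√(60/1859/(4π)) = 0.05067935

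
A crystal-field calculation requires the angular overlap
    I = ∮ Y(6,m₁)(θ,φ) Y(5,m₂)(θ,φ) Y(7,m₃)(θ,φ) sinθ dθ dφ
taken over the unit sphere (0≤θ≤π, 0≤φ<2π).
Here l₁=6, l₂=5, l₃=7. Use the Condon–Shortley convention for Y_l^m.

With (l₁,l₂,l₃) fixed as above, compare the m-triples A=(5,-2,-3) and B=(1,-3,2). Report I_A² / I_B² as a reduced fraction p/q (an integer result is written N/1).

6875/3528

Shared (l₁,l₂,l₃)=(6,5,7): N and (l;000)² cancel in I_A²/I_B².
A: Δ = 4!·8!·6!/19! = 1/174594420; Racah Σ t=0..1: t=0:+1/4354560 t=1:−1/11612160 = 1/6967296; ⇒ 3j(6 5 7; 5 -2 -3)² = 625/50388, sgn +1
B: Δ = 4!·8!·6!/19! = 1/174594420; Racah Σ t=0..2: t=0:+1/829440 t=1:−1/414720 t=2:+1/2073600 = -1/1382400; ⇒ 3j(6 5 7; 1 -3 2)² = 294/46189, sgn +1
I_A²/I_B² = (625/50388)/(294/46189) = 6875/3528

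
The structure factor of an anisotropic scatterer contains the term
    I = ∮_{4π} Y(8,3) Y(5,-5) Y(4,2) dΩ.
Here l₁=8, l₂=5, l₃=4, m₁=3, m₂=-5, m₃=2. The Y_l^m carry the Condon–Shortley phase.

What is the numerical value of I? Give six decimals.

Σlᵢ=17 odd — θ-integrand is odd under cosθ→−cosθ; I=0

0.000000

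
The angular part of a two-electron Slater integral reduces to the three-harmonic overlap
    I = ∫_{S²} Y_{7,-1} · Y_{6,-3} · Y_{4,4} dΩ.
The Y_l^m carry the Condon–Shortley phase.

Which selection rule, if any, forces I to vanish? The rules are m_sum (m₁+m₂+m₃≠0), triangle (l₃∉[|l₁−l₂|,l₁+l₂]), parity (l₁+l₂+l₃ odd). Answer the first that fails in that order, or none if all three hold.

parity

azimuthal sum: -1 − 3 + 4 = 0  ✓
1 ≤ 4 ≤ 13 (triangle on l)  ✓
L = 7 + 6 + 4 = 17 (odd)  ✗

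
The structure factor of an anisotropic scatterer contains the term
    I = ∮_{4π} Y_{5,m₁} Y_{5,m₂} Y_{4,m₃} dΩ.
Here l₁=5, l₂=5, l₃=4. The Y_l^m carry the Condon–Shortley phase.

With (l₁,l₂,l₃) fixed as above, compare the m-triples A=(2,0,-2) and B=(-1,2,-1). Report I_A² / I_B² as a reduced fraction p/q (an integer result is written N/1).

Same 5,5,4: normalisation and zero-m 3j drop out of the ratio.
A: Δ: 6! 4! 4! / 15! → 1/3153150; sum: t=1:−1/11520 t=2:+1/1728 t=3:−1/3456 = 7/34560; 3j²(5 5 4; 2 0 -2) = Δ·Π!·Σ² = 7/858  (sign +1)
B: Δ: 6! 4! 4! / 15! → 1/3153150; sum: t=3:−1/5184 t=4:+1/1152 t=5:−1/2880 t=6:+1/103680 = 7/20736; 3j²(5 5 4; -1 2 -1) = Δ·Π!·Σ² = 35/2574  (sign -1)
I_A²/I_B² = (7/858)/(35/2574) = 3/5

3/5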